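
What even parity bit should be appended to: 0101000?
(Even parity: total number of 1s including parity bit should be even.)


Number of 1s in data: 2
Parity bit: 0

0


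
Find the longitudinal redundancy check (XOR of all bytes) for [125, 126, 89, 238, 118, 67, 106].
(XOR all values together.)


XOR chain: 125 ^ 126 ^ 89 ^ 238 ^ 118 ^ 67 ^ 106 = 235

235


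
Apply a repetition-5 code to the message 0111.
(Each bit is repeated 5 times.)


Each bit -> 5 copies

00000111111111111111


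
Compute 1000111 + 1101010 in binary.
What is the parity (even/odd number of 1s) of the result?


1000111 = 71
1101010 = 106
Sum = 177 = 10110001
1s count = 4

even parity (4 ones in 10110001)


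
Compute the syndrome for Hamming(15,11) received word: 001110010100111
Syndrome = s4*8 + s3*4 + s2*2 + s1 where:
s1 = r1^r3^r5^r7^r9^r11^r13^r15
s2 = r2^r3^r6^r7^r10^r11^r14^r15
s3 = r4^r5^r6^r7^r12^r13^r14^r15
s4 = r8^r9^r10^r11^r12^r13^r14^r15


s1=0, s2=0, s3=1, s4=1

Syndrome = 12 (error at position 12)


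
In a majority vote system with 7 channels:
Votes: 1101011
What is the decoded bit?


Ones: 5 out of 7
Threshold: 4

1 (5/7 voted 1)


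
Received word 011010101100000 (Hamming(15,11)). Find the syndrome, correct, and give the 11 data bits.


Syndrome = 0: no error detected

Data: 11011100000 (no errors)


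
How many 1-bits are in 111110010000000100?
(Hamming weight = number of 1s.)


Counting 1s in 111110010000000100

7


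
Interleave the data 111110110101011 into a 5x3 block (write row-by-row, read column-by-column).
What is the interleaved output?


Matrix:
  111
  110
  110
  101
  011
Read columns: 111101110110011

111101110110011


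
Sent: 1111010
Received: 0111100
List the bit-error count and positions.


XOR: 1000110

3 error(s) at position(s): 0, 4, 5


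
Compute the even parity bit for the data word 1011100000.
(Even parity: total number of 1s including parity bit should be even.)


Number of 1s in data: 4
Parity bit: 0

0


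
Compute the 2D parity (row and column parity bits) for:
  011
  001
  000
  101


Row parities: 0100
Column parities: 111

Row P: 0100, Col P: 111, Corner: 1


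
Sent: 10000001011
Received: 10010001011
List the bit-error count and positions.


XOR: 00010000000

1 error(s) at position(s): 3


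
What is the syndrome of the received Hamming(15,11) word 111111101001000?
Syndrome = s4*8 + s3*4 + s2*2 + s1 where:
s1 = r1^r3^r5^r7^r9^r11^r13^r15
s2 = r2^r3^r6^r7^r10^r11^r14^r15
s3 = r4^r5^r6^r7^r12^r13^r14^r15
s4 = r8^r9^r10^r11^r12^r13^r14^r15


s1=1, s2=0, s3=1, s4=0

Syndrome = 5 (error at position 5)


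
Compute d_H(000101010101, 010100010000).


XOR: 010001000101
Count of 1s: 4

4


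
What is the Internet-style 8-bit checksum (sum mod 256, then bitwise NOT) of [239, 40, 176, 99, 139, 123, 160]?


Sum = 976 mod 256 = 208
Complement = 47

47


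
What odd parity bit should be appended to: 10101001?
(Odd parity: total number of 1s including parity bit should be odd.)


Number of 1s in data: 4
Parity bit: 1

1


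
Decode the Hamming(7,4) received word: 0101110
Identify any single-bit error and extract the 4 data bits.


Syndrome = 5: error at position 5

Data: 0010 (corrected bit 5)


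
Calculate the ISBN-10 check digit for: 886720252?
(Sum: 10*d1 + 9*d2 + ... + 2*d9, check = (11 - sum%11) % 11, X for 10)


Weighted sum: 288
288 mod 11 = 2

Check digit: 9


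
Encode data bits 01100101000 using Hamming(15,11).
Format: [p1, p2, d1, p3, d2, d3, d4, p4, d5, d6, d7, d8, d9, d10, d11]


Parity bits: p1=1, p2=0, p3=1, p4=0

100111000101000


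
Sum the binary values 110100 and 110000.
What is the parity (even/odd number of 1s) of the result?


110100 = 52
110000 = 48
Sum = 100 = 1100100
1s count = 3

odd parity (3 ones in 1100100)


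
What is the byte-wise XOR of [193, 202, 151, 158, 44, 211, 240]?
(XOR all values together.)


XOR chain: 193 ^ 202 ^ 151 ^ 158 ^ 44 ^ 211 ^ 240 = 13

13


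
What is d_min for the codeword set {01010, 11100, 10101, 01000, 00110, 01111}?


Comparing all pairs, minimum distance: 1
Can detect 0 errors, correct 0 errors

1


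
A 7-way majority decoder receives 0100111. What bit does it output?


Ones: 4 out of 7
Threshold: 4

1 (4/7 voted 1)


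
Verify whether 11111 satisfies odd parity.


Number of 1s: 5

Yes, parity is correct (5 ones)


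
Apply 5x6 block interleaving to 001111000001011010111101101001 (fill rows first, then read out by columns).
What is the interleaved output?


Matrix:
  001111
  000001
  011010
  111101
  101001
Read columns: 000110011010111100101010011011

000110011010111100101010011011


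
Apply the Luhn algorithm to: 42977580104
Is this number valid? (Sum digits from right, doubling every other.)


Luhn sum = 43
43 mod 10 = 3

Invalid (Luhn sum mod 10 = 3)


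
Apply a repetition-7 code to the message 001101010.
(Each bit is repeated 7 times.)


Each bit -> 7 copies

000000000000001111111111111100000001111111000000011111110000000


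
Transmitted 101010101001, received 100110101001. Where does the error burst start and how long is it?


XOR: 001100000000

Burst at position 2, length 2


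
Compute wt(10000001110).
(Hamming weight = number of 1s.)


Counting 1s in 10000001110

4


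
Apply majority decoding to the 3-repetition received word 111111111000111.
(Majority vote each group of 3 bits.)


Groups: 111, 111, 111, 000, 111
Majority votes: 11101

11101


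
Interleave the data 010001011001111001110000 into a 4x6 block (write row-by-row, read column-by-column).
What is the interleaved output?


Matrix:
  010001
  011001
  111001
  110000
Read columns: 001111110110000000001110

001111110110000000001110


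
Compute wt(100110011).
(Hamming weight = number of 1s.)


Counting 1s in 100110011

5


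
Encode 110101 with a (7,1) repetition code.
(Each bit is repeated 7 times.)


Each bit -> 7 copies

111111111111110000000111111100000001111111


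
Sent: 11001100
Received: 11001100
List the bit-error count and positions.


XOR: 00000000

0 errors (received matches sent)


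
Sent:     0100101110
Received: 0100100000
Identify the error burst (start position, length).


XOR: 0000001110

Burst at position 6, length 3


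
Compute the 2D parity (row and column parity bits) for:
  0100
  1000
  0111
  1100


Row parities: 1110
Column parities: 0111

Row P: 1110, Col P: 0111, Corner: 1


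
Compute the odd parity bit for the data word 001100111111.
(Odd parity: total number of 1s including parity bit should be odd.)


Number of 1s in data: 8
Parity bit: 1

1


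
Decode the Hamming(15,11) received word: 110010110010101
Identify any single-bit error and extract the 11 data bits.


Syndrome = 0: no error detected

Data: 01010010101 (no errors)


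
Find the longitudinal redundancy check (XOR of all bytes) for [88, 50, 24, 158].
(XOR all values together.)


XOR chain: 88 ^ 50 ^ 24 ^ 158 = 236

236


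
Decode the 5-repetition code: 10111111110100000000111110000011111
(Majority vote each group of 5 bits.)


Groups: 10111, 11111, 01000, 00000, 11111, 00000, 11111
Majority votes: 1100101

1100101


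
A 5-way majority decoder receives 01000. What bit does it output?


Ones: 1 out of 5
Threshold: 3

0 (1/5 voted 1)


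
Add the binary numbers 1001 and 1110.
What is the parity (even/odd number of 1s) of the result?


1001 = 9
1110 = 14
Sum = 23 = 10111
1s count = 4

even parity (4 ones in 10111)


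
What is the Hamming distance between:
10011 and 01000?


XOR: 11011
Count of 1s: 4

4


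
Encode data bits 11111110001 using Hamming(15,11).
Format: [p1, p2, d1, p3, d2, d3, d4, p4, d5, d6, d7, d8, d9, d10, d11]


Parity bits: p1=0, p2=0, p3=0, p4=0

001011101110001


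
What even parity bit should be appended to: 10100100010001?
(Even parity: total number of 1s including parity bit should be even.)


Number of 1s in data: 5
Parity bit: 1

1


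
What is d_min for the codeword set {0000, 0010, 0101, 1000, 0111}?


Comparing all pairs, minimum distance: 1
Can detect 0 errors, correct 0 errors

1


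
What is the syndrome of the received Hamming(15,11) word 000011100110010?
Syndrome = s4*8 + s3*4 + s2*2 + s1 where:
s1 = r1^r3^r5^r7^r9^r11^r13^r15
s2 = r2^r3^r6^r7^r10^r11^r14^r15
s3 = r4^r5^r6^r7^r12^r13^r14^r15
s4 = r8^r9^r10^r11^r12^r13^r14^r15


s1=1, s2=1, s3=0, s4=1

Syndrome = 11 (error at position 11)


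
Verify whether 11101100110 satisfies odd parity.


Number of 1s: 7

Yes, parity is correct (7 ones)


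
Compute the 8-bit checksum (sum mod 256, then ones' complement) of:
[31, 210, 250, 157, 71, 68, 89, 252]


Sum = 1128 mod 256 = 104
Complement = 151

151


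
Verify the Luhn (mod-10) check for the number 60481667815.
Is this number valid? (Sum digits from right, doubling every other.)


Luhn sum = 47
47 mod 10 = 7

Invalid (Luhn sum mod 10 = 7)


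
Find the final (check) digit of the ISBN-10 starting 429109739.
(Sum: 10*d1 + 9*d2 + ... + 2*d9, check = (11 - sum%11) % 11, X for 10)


Weighted sum: 237
237 mod 11 = 6

Check digit: 5


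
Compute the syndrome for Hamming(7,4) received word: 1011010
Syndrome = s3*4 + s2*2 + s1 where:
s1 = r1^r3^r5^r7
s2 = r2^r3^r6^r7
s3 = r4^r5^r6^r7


s1=0, s2=0, s3=0

Syndrome = 0 (no error)


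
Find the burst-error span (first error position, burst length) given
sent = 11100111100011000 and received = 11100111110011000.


XOR: 00000000010000000

Burst at position 9, length 1


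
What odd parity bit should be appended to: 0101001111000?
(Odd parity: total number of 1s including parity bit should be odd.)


Number of 1s in data: 6
Parity bit: 1

1


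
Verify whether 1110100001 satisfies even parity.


Number of 1s: 5

No, parity error (5 ones)


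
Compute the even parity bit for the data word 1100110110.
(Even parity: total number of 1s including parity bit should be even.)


Number of 1s in data: 6
Parity bit: 0

0


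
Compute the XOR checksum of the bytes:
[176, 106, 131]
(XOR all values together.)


XOR chain: 176 ^ 106 ^ 131 = 89

89


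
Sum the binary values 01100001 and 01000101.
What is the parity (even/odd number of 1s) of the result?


01100001 = 97
01000101 = 69
Sum = 166 = 10100110
1s count = 4

even parity (4 ones in 10100110)


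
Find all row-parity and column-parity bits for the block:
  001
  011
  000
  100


Row parities: 1001
Column parities: 110

Row P: 1001, Col P: 110, Corner: 0


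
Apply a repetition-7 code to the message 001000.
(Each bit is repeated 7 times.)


Each bit -> 7 copies

000000000000001111111000000000000000000000


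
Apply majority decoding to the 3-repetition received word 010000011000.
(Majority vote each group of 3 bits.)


Groups: 010, 000, 011, 000
Majority votes: 0010

0010


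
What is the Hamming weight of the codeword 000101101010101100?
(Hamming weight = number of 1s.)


Counting 1s in 000101101010101100

8


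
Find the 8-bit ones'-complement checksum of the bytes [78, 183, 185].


Sum = 446 mod 256 = 190
Complement = 65

65


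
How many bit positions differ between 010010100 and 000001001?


XOR: 010011101
Count of 1s: 5

5


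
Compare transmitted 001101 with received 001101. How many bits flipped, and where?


XOR: 000000

0 errors (received matches sent)


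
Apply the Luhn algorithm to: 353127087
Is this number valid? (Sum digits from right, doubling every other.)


Luhn sum = 30
30 mod 10 = 0

Valid (Luhn sum mod 10 = 0)


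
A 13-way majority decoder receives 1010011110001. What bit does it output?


Ones: 7 out of 13
Threshold: 7

1 (7/13 voted 1)


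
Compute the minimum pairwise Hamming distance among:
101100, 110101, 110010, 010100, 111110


Comparing all pairs, minimum distance: 2
Can detect 1 errors, correct 0 errors

2


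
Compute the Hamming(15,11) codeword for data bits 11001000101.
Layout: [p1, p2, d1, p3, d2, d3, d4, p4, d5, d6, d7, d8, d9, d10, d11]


Parity bits: p1=1, p2=0, p3=1, p4=1

101110011000101


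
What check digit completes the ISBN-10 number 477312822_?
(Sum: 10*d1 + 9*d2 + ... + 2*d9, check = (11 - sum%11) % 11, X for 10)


Weighted sum: 238
238 mod 11 = 7

Check digit: 4


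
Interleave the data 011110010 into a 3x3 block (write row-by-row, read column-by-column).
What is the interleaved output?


Matrix:
  011
  110
  010
Read columns: 010111100

010111100


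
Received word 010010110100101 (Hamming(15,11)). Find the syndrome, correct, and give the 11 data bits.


Syndrome = 0: no error detected

Data: 01010100101 (no errors)


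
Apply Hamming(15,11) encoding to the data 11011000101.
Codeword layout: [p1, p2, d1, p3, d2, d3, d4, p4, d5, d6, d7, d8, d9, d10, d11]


Parity bits: p1=0, p2=1, p3=0, p4=1

011010111000101


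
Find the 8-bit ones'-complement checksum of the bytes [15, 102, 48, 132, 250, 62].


Sum = 609 mod 256 = 97
Complement = 158

158


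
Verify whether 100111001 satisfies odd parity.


Number of 1s: 5

Yes, parity is correct (5 ones)


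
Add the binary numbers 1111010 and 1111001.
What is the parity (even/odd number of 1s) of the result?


1111010 = 122
1111001 = 121
Sum = 243 = 11110011
1s count = 6

even parity (6 ones in 11110011)


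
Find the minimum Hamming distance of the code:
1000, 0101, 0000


Comparing all pairs, minimum distance: 1
Can detect 0 errors, correct 0 errors

1


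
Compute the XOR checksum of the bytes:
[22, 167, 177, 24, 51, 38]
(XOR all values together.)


XOR chain: 22 ^ 167 ^ 177 ^ 24 ^ 51 ^ 38 = 13

13


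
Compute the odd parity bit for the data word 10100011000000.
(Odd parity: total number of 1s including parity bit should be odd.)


Number of 1s in data: 4
Parity bit: 1

1


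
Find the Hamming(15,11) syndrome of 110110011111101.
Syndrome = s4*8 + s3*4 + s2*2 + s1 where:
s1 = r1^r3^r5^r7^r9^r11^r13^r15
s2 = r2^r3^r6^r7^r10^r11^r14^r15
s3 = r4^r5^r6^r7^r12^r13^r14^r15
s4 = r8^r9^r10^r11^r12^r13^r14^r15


s1=0, s2=0, s3=1, s4=1

Syndrome = 12 (error at position 12)


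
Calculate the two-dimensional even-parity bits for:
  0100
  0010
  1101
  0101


Row parities: 1110
Column parities: 1110

Row P: 1110, Col P: 1110, Corner: 1


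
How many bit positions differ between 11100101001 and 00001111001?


XOR: 11101010000
Count of 1s: 5

5


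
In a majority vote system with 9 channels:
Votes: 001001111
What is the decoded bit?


Ones: 5 out of 9
Threshold: 5

1 (5/9 voted 1)


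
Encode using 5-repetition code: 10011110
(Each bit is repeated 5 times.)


Each bit -> 5 copies

1111100000000001111111111111111111100000


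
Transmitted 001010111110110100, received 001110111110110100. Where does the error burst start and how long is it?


XOR: 000100000000000000

Burst at position 3, length 1


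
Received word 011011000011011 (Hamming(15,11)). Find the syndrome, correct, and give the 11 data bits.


Syndrome = 4: error at position 4

Data: 11100011011 (corrected bit 4)


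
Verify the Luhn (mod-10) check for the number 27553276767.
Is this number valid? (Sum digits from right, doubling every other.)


Luhn sum = 47
47 mod 10 = 7

Invalid (Luhn sum mod 10 = 7)


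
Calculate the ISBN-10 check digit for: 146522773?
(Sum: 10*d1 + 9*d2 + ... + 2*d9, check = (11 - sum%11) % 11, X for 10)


Weighted sum: 206
206 mod 11 = 8

Check digit: 3


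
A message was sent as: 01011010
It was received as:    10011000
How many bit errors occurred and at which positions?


XOR: 11000010

3 error(s) at position(s): 0, 1, 6


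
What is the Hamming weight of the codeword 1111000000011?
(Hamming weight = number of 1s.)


Counting 1s in 1111000000011

6


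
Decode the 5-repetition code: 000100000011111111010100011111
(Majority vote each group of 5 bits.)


Groups: 00010, 00000, 11111, 11101, 01000, 11111
Majority votes: 001101

001101


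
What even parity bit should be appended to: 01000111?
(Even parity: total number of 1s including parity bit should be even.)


Number of 1s in data: 4
Parity bit: 0

0


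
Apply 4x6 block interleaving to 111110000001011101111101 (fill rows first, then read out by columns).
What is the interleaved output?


Matrix:
  111110
  000001
  011101
  111101
Read columns: 100110111011101110000111

100110111011101110000111


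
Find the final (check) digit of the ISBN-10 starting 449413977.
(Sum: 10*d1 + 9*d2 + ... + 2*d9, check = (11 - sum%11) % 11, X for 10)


Weighted sum: 268
268 mod 11 = 4

Check digit: 7


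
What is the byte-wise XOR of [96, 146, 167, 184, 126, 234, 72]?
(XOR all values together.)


XOR chain: 96 ^ 146 ^ 167 ^ 184 ^ 126 ^ 234 ^ 72 = 49

49


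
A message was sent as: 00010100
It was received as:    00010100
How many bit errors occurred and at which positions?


XOR: 00000000

0 errors (received matches sent)


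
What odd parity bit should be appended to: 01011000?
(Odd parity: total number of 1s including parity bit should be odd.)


Number of 1s in data: 3
Parity bit: 0

0


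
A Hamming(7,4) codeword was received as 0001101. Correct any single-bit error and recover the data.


Syndrome = 6: error at position 6

Data: 0111 (corrected bit 6)


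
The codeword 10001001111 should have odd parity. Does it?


Number of 1s: 6

No, parity error (6 ones)


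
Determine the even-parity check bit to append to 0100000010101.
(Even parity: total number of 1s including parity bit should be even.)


Number of 1s in data: 4
Parity bit: 0

0


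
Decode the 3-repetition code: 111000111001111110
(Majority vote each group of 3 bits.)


Groups: 111, 000, 111, 001, 111, 110
Majority votes: 101011

101011


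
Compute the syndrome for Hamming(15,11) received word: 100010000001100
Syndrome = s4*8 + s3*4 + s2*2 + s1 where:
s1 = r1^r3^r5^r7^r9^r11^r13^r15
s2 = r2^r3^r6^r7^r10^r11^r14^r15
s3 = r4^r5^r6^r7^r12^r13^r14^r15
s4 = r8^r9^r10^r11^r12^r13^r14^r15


s1=1, s2=0, s3=1, s4=0

Syndrome = 5 (error at position 5)


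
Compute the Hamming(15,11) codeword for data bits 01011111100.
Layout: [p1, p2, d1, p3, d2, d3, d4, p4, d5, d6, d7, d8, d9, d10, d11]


Parity bits: p1=1, p2=1, p3=0, p4=1

110010111111100


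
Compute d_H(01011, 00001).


XOR: 01010
Count of 1s: 2

2


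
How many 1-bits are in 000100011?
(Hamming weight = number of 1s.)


Counting 1s in 000100011

3


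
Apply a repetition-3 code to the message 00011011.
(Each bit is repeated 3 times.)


Each bit -> 3 copies

000000000111111000111111


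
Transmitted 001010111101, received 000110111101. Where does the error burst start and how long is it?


XOR: 001100000000

Burst at position 2, length 2


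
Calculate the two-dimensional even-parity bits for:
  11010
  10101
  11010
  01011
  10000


Row parities: 11111
Column parities: 01110

Row P: 11111, Col P: 01110, Corner: 1


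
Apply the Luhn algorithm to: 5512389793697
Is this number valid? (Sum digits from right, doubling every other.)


Luhn sum = 72
72 mod 10 = 2

Invalid (Luhn sum mod 10 = 2)


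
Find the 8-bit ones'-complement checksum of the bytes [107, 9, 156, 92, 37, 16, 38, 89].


Sum = 544 mod 256 = 32
Complement = 223

223


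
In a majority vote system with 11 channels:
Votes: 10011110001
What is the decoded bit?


Ones: 6 out of 11
Threshold: 6

1 (6/11 voted 1)


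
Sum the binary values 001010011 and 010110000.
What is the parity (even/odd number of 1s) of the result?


001010011 = 83
010110000 = 176
Sum = 259 = 100000011
1s count = 3

odd parity (3 ones in 100000011)


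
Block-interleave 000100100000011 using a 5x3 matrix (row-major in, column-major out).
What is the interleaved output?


Matrix:
  000
  100
  100
  000
  011
Read columns: 011000000100001

011000000100001


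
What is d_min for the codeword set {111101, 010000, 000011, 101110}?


Comparing all pairs, minimum distance: 3
Can detect 2 errors, correct 1 errors

3


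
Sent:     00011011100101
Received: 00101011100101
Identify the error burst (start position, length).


XOR: 00110000000000

Burst at position 2, length 2


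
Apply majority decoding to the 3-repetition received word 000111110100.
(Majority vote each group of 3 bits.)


Groups: 000, 111, 110, 100
Majority votes: 0110

0110


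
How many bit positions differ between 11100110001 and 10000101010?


XOR: 01100011011
Count of 1s: 6

6


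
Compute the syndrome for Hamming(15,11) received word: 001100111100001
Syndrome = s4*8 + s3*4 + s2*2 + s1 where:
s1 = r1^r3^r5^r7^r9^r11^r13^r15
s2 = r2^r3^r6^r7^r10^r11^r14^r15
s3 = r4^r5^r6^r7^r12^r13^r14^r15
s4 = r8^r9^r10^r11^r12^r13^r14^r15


s1=0, s2=0, s3=1, s4=0

Syndrome = 4 (error at position 4)


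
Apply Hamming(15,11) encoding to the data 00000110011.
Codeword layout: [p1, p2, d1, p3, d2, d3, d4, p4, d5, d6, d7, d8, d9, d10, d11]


Parity bits: p1=0, p2=0, p3=0, p4=0

000000000110011


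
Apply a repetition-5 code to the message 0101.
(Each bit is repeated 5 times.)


Each bit -> 5 copies

00000111110000011111


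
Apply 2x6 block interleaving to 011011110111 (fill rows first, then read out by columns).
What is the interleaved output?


Matrix:
  011011
  110111
Read columns: 011110011111

011110011111


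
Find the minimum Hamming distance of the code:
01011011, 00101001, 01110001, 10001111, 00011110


Comparing all pairs, minimum distance: 3
Can detect 2 errors, correct 1 errors

3


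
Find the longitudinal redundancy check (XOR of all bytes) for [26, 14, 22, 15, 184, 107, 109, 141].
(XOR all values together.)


XOR chain: 26 ^ 14 ^ 22 ^ 15 ^ 184 ^ 107 ^ 109 ^ 141 = 62

62


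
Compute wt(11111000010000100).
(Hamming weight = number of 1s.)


Counting 1s in 11111000010000100

7


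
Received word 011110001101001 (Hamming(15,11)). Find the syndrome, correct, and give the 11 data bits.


Syndrome = 0: no error detected

Data: 11001101001 (no errors)


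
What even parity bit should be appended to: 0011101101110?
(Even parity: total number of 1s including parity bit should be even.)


Number of 1s in data: 8
Parity bit: 0

0


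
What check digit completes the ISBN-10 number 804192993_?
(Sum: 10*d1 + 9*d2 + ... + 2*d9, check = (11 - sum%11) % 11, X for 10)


Weighted sum: 252
252 mod 11 = 10

Check digit: 1


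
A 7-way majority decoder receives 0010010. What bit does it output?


Ones: 2 out of 7
Threshold: 4

0 (2/7 voted 1)


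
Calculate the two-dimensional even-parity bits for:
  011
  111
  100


Row parities: 011
Column parities: 000

Row P: 011, Col P: 000, Corner: 0


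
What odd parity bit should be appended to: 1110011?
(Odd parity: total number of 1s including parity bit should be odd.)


Number of 1s in data: 5
Parity bit: 0

0


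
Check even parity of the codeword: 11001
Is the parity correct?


Number of 1s: 3

No, parity error (3 ones)


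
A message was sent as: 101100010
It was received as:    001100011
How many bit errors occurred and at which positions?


XOR: 100000001

2 error(s) at position(s): 0, 8


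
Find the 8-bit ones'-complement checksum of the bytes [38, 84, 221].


Sum = 343 mod 256 = 87
Complement = 168

168


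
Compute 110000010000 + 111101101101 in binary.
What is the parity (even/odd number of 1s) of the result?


110000010000 = 3088
111101101101 = 3949
Sum = 7037 = 1101101111101
1s count = 10

even parity (10 ones in 1101101111101)


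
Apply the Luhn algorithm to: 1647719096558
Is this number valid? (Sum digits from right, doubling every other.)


Luhn sum = 57
57 mod 10 = 7

Invalid (Luhn sum mod 10 = 7)


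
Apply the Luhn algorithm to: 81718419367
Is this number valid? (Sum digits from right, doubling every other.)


Luhn sum = 58
58 mod 10 = 8

Invalid (Luhn sum mod 10 = 8)


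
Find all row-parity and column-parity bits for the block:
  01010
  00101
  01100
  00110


Row parities: 0000
Column parities: 00101

Row P: 0000, Col P: 00101, Corner: 0


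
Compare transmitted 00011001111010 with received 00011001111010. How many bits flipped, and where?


XOR: 00000000000000

0 errors (received matches sent)


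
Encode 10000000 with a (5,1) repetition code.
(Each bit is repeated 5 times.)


Each bit -> 5 copies

1111100000000000000000000000000000000000


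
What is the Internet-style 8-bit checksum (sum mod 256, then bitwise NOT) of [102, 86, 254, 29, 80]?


Sum = 551 mod 256 = 39
Complement = 216

216


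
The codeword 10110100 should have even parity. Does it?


Number of 1s: 4

Yes, parity is correct (4 ones)


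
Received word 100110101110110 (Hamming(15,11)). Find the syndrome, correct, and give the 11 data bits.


Syndrome = 12: error at position 12

Data: 01011111110 (corrected bit 12)


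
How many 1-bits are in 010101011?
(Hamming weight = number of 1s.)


Counting 1s in 010101011

5


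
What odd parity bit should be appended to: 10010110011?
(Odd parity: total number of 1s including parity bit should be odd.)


Number of 1s in data: 6
Parity bit: 1

1


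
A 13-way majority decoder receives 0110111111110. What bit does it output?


Ones: 10 out of 13
Threshold: 7

1 (10/13 voted 1)


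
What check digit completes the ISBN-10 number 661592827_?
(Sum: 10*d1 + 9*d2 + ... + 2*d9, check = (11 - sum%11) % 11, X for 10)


Weighted sum: 273
273 mod 11 = 9

Check digit: 2


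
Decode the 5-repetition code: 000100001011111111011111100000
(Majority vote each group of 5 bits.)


Groups: 00010, 00010, 11111, 11101, 11111, 00000
Majority votes: 001110

001110


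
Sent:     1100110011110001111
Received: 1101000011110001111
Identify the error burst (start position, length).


XOR: 0001110000000000000

Burst at position 3, length 3


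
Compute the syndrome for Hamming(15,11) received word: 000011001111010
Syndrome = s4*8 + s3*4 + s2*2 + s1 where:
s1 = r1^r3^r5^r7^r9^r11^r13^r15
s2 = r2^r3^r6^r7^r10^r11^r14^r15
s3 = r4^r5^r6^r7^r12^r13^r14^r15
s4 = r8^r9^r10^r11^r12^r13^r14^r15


s1=1, s2=0, s3=0, s4=1

Syndrome = 9 (error at position 9)


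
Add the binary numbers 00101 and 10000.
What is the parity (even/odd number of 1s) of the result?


00101 = 5
10000 = 16
Sum = 21 = 10101
1s count = 3

odd parity (3 ones in 10101)


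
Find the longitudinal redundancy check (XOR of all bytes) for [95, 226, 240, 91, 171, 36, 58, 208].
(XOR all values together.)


XOR chain: 95 ^ 226 ^ 240 ^ 91 ^ 171 ^ 36 ^ 58 ^ 208 = 115

115


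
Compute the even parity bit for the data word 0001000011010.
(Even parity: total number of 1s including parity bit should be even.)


Number of 1s in data: 4
Parity bit: 0

0


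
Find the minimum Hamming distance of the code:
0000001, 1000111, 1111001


Comparing all pairs, minimum distance: 3
Can detect 2 errors, correct 1 errors

3


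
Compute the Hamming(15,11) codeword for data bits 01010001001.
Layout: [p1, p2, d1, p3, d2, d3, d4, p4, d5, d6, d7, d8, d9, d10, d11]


Parity bits: p1=1, p2=0, p3=0, p4=0

100010100001001


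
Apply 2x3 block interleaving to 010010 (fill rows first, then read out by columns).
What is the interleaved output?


Matrix:
  010
  010
Read columns: 001100

001100


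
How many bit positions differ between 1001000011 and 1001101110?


XOR: 0000101101
Count of 1s: 4

4


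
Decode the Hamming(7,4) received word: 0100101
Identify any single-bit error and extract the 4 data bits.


Syndrome = 0: no error detected

Data: 0101 (no errors)


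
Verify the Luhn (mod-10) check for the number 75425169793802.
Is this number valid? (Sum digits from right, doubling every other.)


Luhn sum = 64
64 mod 10 = 4

Invalid (Luhn sum mod 10 = 4)


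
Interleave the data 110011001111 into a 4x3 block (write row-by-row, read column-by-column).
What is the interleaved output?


Matrix:
  110
  011
  001
  111
Read columns: 100111010111

100111010111


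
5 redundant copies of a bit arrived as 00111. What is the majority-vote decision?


Ones: 3 out of 5
Threshold: 3

1 (3/5 voted 1)


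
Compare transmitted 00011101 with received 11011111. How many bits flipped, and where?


XOR: 11000010

3 error(s) at position(s): 0, 1, 6


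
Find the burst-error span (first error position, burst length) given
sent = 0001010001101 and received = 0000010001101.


XOR: 0001000000000

Burst at position 3, length 1


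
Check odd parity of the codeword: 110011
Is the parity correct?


Number of 1s: 4

No, parity error (4 ones)


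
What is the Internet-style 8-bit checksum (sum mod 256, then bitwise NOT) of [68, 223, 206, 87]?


Sum = 584 mod 256 = 72
Complement = 183

183


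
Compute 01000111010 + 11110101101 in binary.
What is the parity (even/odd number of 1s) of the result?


01000111010 = 570
11110101101 = 1965
Sum = 2535 = 100111100111
1s count = 8

even parity (8 ones in 100111100111)


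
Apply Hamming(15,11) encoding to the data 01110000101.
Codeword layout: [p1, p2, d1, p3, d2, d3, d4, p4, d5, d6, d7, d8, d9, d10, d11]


Parity bits: p1=0, p2=1, p3=1, p4=0

010111100000101


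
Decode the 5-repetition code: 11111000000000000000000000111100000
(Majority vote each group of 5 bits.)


Groups: 11111, 00000, 00000, 00000, 00000, 01111, 00000
Majority votes: 1000010

1000010


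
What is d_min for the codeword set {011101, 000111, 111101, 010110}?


Comparing all pairs, minimum distance: 1
Can detect 0 errors, correct 0 errors

1


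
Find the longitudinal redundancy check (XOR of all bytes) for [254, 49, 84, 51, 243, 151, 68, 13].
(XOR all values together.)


XOR chain: 254 ^ 49 ^ 84 ^ 51 ^ 243 ^ 151 ^ 68 ^ 13 = 133

133


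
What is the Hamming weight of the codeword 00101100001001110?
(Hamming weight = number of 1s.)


Counting 1s in 00101100001001110

7


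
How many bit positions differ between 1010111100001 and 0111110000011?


XOR: 1101001100010
Count of 1s: 6

6


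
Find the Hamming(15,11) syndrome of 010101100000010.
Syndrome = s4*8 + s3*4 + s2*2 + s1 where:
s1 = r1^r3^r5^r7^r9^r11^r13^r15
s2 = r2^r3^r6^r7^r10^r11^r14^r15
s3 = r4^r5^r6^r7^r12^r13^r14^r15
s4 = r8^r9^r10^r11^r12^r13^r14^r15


s1=1, s2=0, s3=0, s4=1

Syndrome = 9 (error at position 9)


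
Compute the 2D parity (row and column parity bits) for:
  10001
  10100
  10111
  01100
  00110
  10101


Row parities: 000001
Column parities: 01101

Row P: 000001, Col P: 01101, Corner: 1


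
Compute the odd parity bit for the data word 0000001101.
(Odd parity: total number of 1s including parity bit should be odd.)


Number of 1s in data: 3
Parity bit: 0

0


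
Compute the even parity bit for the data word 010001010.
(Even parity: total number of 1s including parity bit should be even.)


Number of 1s in data: 3
Parity bit: 1

1


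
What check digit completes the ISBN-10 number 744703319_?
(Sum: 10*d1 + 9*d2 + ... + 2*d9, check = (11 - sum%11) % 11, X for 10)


Weighted sum: 235
235 mod 11 = 4

Check digit: 7


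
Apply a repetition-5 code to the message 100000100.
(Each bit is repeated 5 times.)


Each bit -> 5 copies

111110000000000000000000000000111110000000000


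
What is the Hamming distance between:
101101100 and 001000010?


XOR: 100101110
Count of 1s: 5

5


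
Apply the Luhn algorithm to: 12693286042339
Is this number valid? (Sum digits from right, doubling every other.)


Luhn sum = 63
63 mod 10 = 3

Invalid (Luhn sum mod 10 = 3)


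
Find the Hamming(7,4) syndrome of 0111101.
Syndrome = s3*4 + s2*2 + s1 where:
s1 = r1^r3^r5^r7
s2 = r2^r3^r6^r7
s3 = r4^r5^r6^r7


s1=1, s2=1, s3=1

Syndrome = 7 (error at position 7)


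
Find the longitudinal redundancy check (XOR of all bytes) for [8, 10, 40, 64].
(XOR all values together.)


XOR chain: 8 ^ 10 ^ 40 ^ 64 = 106

106


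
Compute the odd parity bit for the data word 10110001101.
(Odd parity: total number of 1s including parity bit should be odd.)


Number of 1s in data: 6
Parity bit: 1

1


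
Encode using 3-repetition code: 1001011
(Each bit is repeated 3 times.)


Each bit -> 3 copies

111000000111000111111


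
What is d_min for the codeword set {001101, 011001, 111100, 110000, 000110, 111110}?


Comparing all pairs, minimum distance: 1
Can detect 0 errors, correct 0 errors

1


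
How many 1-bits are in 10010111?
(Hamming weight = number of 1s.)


Counting 1s in 10010111

5


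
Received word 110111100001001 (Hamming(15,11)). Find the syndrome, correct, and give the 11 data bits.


Syndrome = 0: no error detected

Data: 01110001001 (no errors)


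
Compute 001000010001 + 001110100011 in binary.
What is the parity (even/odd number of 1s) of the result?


001000010001 = 529
001110100011 = 931
Sum = 1460 = 10110110100
1s count = 6

even parity (6 ones in 10110110100)


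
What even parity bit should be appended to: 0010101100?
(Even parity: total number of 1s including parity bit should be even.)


Number of 1s in data: 4
Parity bit: 0

0


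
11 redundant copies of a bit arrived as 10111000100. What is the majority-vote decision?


Ones: 5 out of 11
Threshold: 6

0 (5/11 voted 1)


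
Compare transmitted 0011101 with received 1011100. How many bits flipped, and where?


XOR: 1000001

2 error(s) at position(s): 0, 6


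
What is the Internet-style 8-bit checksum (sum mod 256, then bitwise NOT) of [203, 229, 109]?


Sum = 541 mod 256 = 29
Complement = 226

226


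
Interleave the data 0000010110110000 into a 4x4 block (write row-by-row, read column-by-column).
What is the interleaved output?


Matrix:
  0000
  0101
  1011
  0000
Read columns: 0010010000100110

0010010000100110


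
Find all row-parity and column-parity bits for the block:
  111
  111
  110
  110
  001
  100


Row parities: 110011
Column parities: 101

Row P: 110011, Col P: 101, Corner: 0


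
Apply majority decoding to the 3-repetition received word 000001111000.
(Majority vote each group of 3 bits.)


Groups: 000, 001, 111, 000
Majority votes: 0010

0010


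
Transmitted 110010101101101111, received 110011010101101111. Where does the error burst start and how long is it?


XOR: 000001111000000000

Burst at position 5, length 4


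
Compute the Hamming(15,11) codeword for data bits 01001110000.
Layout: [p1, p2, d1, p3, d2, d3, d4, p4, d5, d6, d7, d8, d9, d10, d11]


Parity bits: p1=1, p2=0, p3=1, p4=1

100110011110000


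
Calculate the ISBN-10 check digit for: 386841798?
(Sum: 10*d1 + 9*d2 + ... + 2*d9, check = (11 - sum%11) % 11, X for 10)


Weighted sum: 306
306 mod 11 = 9

Check digit: 2


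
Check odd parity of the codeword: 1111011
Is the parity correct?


Number of 1s: 6

No, parity error (6 ones)


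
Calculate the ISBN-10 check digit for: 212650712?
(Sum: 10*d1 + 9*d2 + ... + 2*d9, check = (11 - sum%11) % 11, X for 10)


Weighted sum: 152
152 mod 11 = 9

Check digit: 2


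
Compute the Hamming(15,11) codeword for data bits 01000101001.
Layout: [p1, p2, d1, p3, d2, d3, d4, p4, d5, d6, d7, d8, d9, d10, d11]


Parity bits: p1=0, p2=0, p3=1, p4=1

000110010101001


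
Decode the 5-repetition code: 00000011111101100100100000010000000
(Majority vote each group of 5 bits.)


Groups: 00000, 01111, 11011, 00100, 10000, 00100, 00000
Majority votes: 0110000

0110000


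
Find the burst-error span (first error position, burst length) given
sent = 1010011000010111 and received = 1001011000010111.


XOR: 0011000000000000

Burst at position 2, length 2


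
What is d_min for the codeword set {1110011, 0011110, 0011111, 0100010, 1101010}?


Comparing all pairs, minimum distance: 1
Can detect 0 errors, correct 0 errors

1


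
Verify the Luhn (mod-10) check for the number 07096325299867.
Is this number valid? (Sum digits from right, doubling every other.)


Luhn sum = 71
71 mod 10 = 1

Invalid (Luhn sum mod 10 = 1)


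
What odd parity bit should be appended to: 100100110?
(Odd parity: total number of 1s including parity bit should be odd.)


Number of 1s in data: 4
Parity bit: 1

1


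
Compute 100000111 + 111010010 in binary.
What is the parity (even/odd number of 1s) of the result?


100000111 = 263
111010010 = 466
Sum = 729 = 1011011001
1s count = 6

even parity (6 ones in 1011011001)


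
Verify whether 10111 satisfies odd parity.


Number of 1s: 4

No, parity error (4 ones)


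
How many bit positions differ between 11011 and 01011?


XOR: 10000
Count of 1s: 1

1


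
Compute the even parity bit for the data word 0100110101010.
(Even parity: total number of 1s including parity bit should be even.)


Number of 1s in data: 6
Parity bit: 0

0


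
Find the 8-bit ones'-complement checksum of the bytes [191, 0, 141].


Sum = 332 mod 256 = 76
Complement = 179

179


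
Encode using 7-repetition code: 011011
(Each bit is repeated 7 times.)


Each bit -> 7 copies

000000011111111111111000000011111111111111


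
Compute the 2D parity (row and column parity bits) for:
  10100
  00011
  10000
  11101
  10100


Row parities: 00100
Column parities: 01110

Row P: 00100, Col P: 01110, Corner: 1


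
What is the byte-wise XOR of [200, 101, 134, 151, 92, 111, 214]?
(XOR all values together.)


XOR chain: 200 ^ 101 ^ 134 ^ 151 ^ 92 ^ 111 ^ 214 = 89

89


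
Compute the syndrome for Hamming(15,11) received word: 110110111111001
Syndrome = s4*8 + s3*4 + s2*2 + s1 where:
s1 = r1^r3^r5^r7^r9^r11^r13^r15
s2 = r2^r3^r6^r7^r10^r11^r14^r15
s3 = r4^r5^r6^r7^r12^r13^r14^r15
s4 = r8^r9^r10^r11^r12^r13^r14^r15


s1=0, s2=1, s3=1, s4=0

Syndrome = 6 (error at position 6)


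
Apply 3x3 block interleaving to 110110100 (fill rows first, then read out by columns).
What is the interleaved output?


Matrix:
  110
  110
  100
Read columns: 111110000

111110000


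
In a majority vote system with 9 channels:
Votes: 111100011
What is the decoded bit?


Ones: 6 out of 9
Threshold: 5

1 (6/9 voted 1)


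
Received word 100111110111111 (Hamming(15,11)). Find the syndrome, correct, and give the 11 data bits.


Syndrome = 8: error at position 8

Data: 01110111111 (corrected bit 8)


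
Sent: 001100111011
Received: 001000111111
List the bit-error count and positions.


XOR: 000100000100

2 error(s) at position(s): 3, 9


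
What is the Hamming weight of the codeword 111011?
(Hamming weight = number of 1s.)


Counting 1s in 111011

5


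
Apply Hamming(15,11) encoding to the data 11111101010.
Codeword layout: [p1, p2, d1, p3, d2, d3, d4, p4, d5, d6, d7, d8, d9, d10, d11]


Parity bits: p1=0, p2=1, p3=1, p4=0

011111101101010


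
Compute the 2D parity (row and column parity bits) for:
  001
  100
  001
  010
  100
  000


Row parities: 111110
Column parities: 010

Row P: 111110, Col P: 010, Corner: 1


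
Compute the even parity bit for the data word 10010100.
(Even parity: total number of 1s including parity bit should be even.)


Number of 1s in data: 3
Parity bit: 1

1


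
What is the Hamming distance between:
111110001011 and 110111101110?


XOR: 001001100101
Count of 1s: 5

5


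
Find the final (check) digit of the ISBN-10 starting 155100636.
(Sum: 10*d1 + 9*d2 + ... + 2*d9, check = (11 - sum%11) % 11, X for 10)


Weighted sum: 147
147 mod 11 = 4

Check digit: 7


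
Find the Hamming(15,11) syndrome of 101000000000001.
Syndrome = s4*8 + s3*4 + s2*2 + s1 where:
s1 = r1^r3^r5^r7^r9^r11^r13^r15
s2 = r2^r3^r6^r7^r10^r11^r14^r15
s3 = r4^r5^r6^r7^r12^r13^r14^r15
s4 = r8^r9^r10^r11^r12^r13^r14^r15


s1=1, s2=0, s3=1, s4=1

Syndrome = 13 (error at position 13)
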